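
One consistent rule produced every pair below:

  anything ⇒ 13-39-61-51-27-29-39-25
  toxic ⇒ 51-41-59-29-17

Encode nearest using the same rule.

39-21-13-47-21-49-51

a(#1)→13 and n(#14)→39: differences scale by 2, so n = 2·pos + 11. Each letter becomes 2×(its alphabet position, a=1..z=26) + 11.
Applying it to nearest: n=14→39, e=5→21, a=1→13, r=18→47, e=5→21, s=19→49, t=20→51.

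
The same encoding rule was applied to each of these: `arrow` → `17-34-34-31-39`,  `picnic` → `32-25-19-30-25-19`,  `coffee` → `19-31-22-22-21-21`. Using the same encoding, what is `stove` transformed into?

a is letter #1 and maps to 17: an offset of 16. The number is (letter's place in the alphabet, a=1) + 16.
Applying it to stove: s=19→35, t=20→36, o=15→31, v=22→38, e=5→21.

35-36-31-38-21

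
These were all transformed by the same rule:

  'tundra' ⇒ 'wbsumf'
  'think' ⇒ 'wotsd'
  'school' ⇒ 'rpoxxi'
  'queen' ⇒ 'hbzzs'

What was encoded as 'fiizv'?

alley

t(19)→w(22) and u(20)→b(1) fit y≡5x+5 (mod 26); the inverse of 5 mod 26 is 21. This is an affine cipher: with a=0,…,z=25, each position x becomes (5x+5) mod 26.
Reversing it on fiizv: f(5)→21·(5−5)≡0=a; i(8)→21·(8−5)≡11=l; i(8)→21·(8−5)≡11=l; z(25)→21·(25−5)≡4=e; v(21)→21·(21−5)≡24=y (all mod 26).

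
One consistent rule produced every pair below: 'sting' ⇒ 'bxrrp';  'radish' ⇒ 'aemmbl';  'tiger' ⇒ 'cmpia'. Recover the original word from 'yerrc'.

A repeating key of period 2 is used — shifts +9, +4 over and over.
Undoing it on yerrc: y−9=p, e−4=a, r−9=i, r−4=n, c−9=t.

paint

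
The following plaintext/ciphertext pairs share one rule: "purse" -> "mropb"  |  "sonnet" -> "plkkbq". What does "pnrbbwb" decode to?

squeeze

Compare letters: p→m is +23, u→r is +23, r→o is +23 — a constant shift. Every letter moves 23 places later in the alphabet, wrapping around z→a.
Decoding pnrbbwb: p−23=s, n−23=q, r−23=u, b−23=e, b−23=e, w−23=z, b−23=e.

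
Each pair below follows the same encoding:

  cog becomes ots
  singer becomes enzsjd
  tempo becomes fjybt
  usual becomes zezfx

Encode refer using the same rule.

The shift depends on letter class: consonant c→o is +12, but vowel o→t is +5. Two shifts are in play — +5 for a/e/i/o/u, +12 for every other letter.
Applying it to refer: r(cons)+12=d, e(vowel)+5=j, f(cons)+12=r, e(vowel)+5=j, r(cons)+12=d.

djrjd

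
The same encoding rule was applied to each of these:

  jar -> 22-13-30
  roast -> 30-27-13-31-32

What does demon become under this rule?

16-17-25-27-26

Letters become their 1-based position plus 12 (so a→13, b→14, …).
For demon: d=4→16, e=5→17, m=13→25, o=15→27, n=14→26.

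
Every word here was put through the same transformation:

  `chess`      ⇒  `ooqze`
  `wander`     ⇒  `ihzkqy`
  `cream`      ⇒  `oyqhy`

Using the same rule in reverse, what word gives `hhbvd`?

Shifts by position in chess: pos 0: c→o (+12), pos 1: h→o (+7), pos 2: e→q (+12), pos 3: s→z (+7) — repeating every 2. A repeating key of period 2 is used — shifts +12, +7 over and over.
Decoding hhbvd: h−12=v, h−7=a, b−12=p, v−7=o, d−12=r.

vapor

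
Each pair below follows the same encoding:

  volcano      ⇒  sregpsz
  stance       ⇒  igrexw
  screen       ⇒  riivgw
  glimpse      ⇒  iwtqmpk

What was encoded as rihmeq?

Read the word backwards and shift each letter +4.
Reversing it on rihmeq: shift back: r−4=n, i−4=e, h−4=d, m−4=i, e−4=a, q−4=m → nediam; then reverse → maiden.

maiden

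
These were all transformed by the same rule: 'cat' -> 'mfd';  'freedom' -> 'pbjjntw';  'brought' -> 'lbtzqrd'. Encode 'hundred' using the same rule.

rzxnbjn

The shift depends on letter class: consonant c→m is +10, but vowel a→f is +5. Vowels shift forward by 5 and consonants shift forward by 10.
On hundred: h(cons)+10=r, u(vowel)+5=z, n(cons)+10=x, d(cons)+10=n, r(cons)+10=b, e(vowel)+5=j, d(cons)+10=n.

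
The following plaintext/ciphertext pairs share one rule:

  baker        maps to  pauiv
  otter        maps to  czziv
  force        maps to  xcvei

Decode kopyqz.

b(1)→p(15) and a(0)→a(0) fit y≡15x+0 (mod 26); the inverse of 15 mod 26 is 7. This is an affine cipher: with a=0,…,z=25, each position x becomes (15x+0) mod 26.
Reversing it on kopyqz: k(10)→7·(10−0)≡18=s; o(14)→7·(14−0)≡20=u; p(15)→7·(15−0)≡1=b; y(24)→7·(24−0)≡12=m; q(16)→7·(16−0)≡8=i; z(25)→7·(25−0)≡19=t (all mod 26).

submit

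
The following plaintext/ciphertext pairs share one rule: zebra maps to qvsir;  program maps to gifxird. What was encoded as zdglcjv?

Compare letters: z→q is +17, e→v is +17, b→s is +17 — a constant shift. It's a constant shift of +17 (ROT17).
Undoing it on zdglcjv: z−17=i, d−17=m, g−17=p, l−17=u, c−17=l, j−17=s, v−17=e.

impulse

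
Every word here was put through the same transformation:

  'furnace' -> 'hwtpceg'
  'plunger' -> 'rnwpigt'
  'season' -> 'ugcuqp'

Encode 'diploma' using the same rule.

fkrnqoc

Compare letters: f→h is +2, u→w is +2, r→t is +2 — a constant shift. Every letter moves 2 places later in the alphabet, wrapping around z→a.
Applying it to diploma: d+2=f, i+2=k, p+2=r, l+2=n, o+2=q, m+2=o, a+2=c.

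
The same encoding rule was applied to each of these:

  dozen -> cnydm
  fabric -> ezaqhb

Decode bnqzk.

Compare letters: d→c is +25, o→n is +25, z→y is +25 — a constant shift. Each letter is shifted forward by 25 in the alphabet (a Caesar shift of +25).
Undoing it on bnqzk: b−25=c, n−25=o, q−25=r, z−25=a, k−25=l.

coral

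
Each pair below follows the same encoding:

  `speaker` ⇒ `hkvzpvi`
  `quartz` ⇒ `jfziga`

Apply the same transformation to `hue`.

Each pair mirrors across the alphabet (s↔h, p↔k, e↔v): positions sum to 25. Each letter is replaced by its mirror in the alphabet: a↔z, b↔y, c↔x, and so on (the Atbash cipher).
On hue: h↔s, u↔f, e↔v.

sfv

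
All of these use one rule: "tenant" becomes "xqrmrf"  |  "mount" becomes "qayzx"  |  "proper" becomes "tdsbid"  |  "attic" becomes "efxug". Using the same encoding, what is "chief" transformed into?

Shifts by position in tenant: pos 0: t→x (+4), pos 1: e→q (+12), pos 2: n→r (+4), pos 3: a→m (+12) — repeating every 2. It's a Vigenère-style cipher with numeric key [4,12]: position i shifts by key[i mod 2].
On chief: c+4=g, h+12=t, i+4=m, e+12=q, f+4=j.

gtmqj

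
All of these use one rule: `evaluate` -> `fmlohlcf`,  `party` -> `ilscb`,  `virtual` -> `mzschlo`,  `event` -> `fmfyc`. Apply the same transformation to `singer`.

xzypfs

e(4)→f(5) and v(21)→m(12) fit y≡5x+11 (mod 26); the inverse of 5 mod 26 is 21. This is an affine cipher: with a=0,…,z=25, each position x becomes (5x+11) mod 26.
Applying it to singer: s(18)→5·18+11≡23=x; i(8)→5·8+11≡25=z; n(13)→5·13+11≡24=y; g(6)→5·6+11≡15=p; e(4)→5·4+11≡5=f; r(17)→5·17+11≡18=s (all mod 26).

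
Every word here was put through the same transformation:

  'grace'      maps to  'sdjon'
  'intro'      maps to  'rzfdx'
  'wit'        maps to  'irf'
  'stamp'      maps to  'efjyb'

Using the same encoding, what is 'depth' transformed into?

pnbft

The shift depends on letter class: consonant g→s is +12, but vowel a→j is +9. Vowels shift forward by 9 and consonants shift forward by 12.
On depth: d(cons)+12=p, e(vowel)+9=n, p(cons)+12=b, t(cons)+12=f, h(cons)+12=t.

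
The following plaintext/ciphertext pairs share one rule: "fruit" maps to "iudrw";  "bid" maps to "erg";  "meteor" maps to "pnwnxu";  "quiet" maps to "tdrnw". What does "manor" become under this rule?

Vowels shift forward by 9 and consonants shift forward by 3.
Applying it to manor: m(cons)+3=p, a(vowel)+9=j, n(cons)+3=q, o(vowel)+9=x, r(cons)+3=u.

pjqxu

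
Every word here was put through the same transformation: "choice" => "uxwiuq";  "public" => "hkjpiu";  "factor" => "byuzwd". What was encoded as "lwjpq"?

c(2)→u(20) and h(7)→x(23) fit y≡11x+24 (mod 26); the inverse of 11 mod 26 is 19. This is an affine cipher: with a=0,…,z=25, each position x becomes (11x+24) mod 26.
Reversing it on lwjpq: l(11)→19·(11−24)≡13=n; w(22)→19·(22−24)≡14=o; j(9)→19·(9−24)≡1=b; p(15)→19·(15−24)≡11=l; q(16)→19·(16−24)≡4=e (all mod 26).

noble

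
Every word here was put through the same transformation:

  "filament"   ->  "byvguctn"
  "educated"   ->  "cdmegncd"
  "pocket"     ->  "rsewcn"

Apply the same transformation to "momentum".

f(5)→b(1) and i(8)→y(24) fit y≡25x+6 (mod 26); the inverse of 25 mod 26 is 25. Treating letters as 0–25, the rule is x ↦ 25x + 6 (mod 26).
For momentum: m(12)→25·12+6≡20=u; o(14)→25·14+6≡18=s; m(12)→25·12+6≡20=u; e(4)→25·4+6≡2=c; n(13)→25·13+6≡19=t; t(19)→25·19+6≡13=n; u(20)→25·20+6≡12=m; m(12)→25·12+6≡20=u (all mod 26).

usuctnmu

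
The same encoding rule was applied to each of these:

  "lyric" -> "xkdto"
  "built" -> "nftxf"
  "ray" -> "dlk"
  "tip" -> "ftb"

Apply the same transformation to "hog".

The shift depends on letter class: consonant l→x is +12, but vowel i→t is +11. Vowels shift forward by 11 and consonants shift forward by 12.
For hog: h(cons)+12=t, o(vowel)+11=z, g(cons)+12=s.

tzs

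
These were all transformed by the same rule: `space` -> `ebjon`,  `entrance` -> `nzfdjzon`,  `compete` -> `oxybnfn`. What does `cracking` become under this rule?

The shift depends on letter class: consonant s→e is +12, but vowel a→j is +9. The rule splits by letter class: vowels +9, consonants +12.
Applying it to cracking: c(cons)+12=o, r(cons)+12=d, a(vowel)+9=j, c(cons)+12=o, k(cons)+12=w, i(vowel)+9=r, n(cons)+12=z, g(cons)+12=s.

odjowrzs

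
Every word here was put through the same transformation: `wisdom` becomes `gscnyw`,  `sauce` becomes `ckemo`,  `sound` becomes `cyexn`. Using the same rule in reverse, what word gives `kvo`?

It's a constant shift of +10 (ROT10).
Decoding kvo: k−10=a, v−10=l, o−10=e.

ale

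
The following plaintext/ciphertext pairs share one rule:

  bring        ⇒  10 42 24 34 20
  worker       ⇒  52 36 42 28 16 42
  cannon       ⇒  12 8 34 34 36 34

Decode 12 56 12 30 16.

b(#2)→10 and r(#18)→42: differences scale by 2, so n = 2·pos + 6. The formula is n = 2×(alphabet index, a=1) + 6.
Decoding 12 56 12 30 16: 12→(12−6)÷2=3=c, 56→(56−6)÷2=25=y, 12→(12−6)÷2=3=c, 30→(30−6)÷2=12=l, 16→(16−6)÷2=5=e.

cycle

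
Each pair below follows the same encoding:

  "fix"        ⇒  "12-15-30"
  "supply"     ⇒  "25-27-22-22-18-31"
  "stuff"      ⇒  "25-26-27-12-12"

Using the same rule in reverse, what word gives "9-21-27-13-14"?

f is letter #6 and maps to 12: an offset of 6. The number is (letter's place in the alphabet, a=1) + 6.
Undoing it on 9-21-27-13-14: 9→(9−6)÷1=3=c, 21→(21−6)÷1=15=o, 27→(27−6)÷1=21=u, 13→(13−6)÷1=7=g, 14→(14−6)÷1=8=h.

cough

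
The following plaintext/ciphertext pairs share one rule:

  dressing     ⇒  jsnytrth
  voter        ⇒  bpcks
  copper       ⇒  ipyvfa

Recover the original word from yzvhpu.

It's a Vigenère-style cipher with numeric key [6,1,9]: position i shifts by key[i mod 3].
Undoing it on yzvhpu: y−6=s, z−1=y, v−9=m, h−6=b, p−1=o, u−9=l.

symbol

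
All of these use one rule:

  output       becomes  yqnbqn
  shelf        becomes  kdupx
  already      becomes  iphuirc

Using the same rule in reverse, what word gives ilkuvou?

o(14)→y(24) and u(20)→q(16) fit y≡3x+8 (mod 26); the inverse of 3 mod 26 is 9. Each letter's alphabet position (a=0..z=25) is mapped through 3·x+8 mod 26 — an affine cipher.
Decoding ilkuvou: i(8)→9·(8−8)≡0=a; l(11)→9·(11−8)≡1=b; k(10)→9·(10−8)≡18=s; u(20)→9·(20−8)≡4=e; v(21)→9·(21−8)≡13=n; o(14)→9·(14−8)≡2=c; u(20)→9·(20−8)≡4=e (all mod 26).

absence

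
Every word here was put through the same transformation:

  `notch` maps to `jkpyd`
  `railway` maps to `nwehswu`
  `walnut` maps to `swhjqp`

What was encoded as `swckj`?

wagon

Compare letters: n→j is +22, o→k is +22, t→p is +22 — a constant shift. Each letter is shifted forward by 22 in the alphabet (a Caesar shift of +22).
Reversing it on swckj: s−22=w, w−22=a, c−22=g, k−22=o, j−22=n.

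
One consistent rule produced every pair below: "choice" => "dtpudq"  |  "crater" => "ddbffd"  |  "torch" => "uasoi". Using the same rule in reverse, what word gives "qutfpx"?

The shifts repeat in a cycle of length 2: positions 0,1,… shift by +1, +12, then the pattern repeats.
Reversing it on qutfpx: q−1=p, u−12=i, t−1=s, f−12=t, p−1=o, x−12=l.

pistol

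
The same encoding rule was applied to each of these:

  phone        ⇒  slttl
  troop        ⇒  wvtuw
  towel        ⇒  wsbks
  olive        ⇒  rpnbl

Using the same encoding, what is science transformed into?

vgnkukn

In phone: p→s is +3, h→l is +4, o→t is +5, n→t is +6 — the shift increases by 1 each position. Letter i (0-indexed) is shifted by i+3, so successive shifts are 3, 4, 5, ….
For science: s+3=v, c+4=g, i+5=n, e+6=k, n+7=u, c+8=k, e+9=n.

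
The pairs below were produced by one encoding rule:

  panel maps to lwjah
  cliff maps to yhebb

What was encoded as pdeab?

Compare letters: p→l is +22, a→w is +22, n→j is +22 — a constant shift. It's a constant shift of +22 (ROT22).
Undoing it on pdeab: p−22=t, d−22=h, e−22=i, a−22=e, b−22=f.

thief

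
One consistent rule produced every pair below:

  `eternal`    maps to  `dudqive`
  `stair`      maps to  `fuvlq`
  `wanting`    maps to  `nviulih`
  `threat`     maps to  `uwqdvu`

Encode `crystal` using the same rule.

zqrfuve

e(4)→d(3) and t(19)→u(20) fit y≡15x+21 (mod 26); the inverse of 15 mod 26 is 7. This is an affine cipher: with a=0,…,z=25, each position x becomes (15x+21) mod 26.
Applying it to crystal: c(2)→15·2+21≡25=z; r(17)→15·17+21≡16=q; y(24)→15·24+21≡17=r; s(18)→15·18+21≡5=f; t(19)→15·19+21≡20=u; a(0)→15·0+21≡21=v; l(11)→15·11+21≡4=e (all mod 26).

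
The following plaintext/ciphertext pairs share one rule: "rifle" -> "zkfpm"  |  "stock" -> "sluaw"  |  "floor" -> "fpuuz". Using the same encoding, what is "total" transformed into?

lulop

r(17)→z(25) and i(8)→k(10) fit y≡19x+14 (mod 26); the inverse of 19 mod 26 is 11. This is an affine cipher: with a=0,…,z=25, each position x becomes (19x+14) mod 26.
For total: t(19)→19·19+14≡11=l; o(14)→19·14+14≡20=u; t(19)→19·19+14≡11=l; a(0)→19·0+14≡14=o; l(11)→19·11+14≡15=p (all mod 26).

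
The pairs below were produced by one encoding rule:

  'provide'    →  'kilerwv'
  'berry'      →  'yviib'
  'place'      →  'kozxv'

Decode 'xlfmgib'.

country

This is the alphabet-reversal cipher (Atbash): a becomes z, b becomes y, etc.
Undoing it on xlfmgib: x↔c, l↔o, f↔u, m↔n, g↔t, i↔r, b↔y.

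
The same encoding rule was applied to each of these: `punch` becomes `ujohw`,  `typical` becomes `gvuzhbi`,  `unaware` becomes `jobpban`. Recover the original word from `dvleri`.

symbol

p(15)→u(20) and u(20)→j(9) fit y≡3x+1 (mod 26); the inverse of 3 mod 26 is 9. Each letter's alphabet position (a=0..z=25) is mapped through 3·x+1 mod 26 — an affine cipher.
Undoing it on dvleri: d(3)→9·(3−1)≡18=s; v(21)→9·(21−1)≡24=y; l(11)→9·(11−1)≡12=m; e(4)→9·(4−1)≡1=b; r(17)→9·(17−1)≡14=o; i(8)→9·(8−1)≡11=l (all mod 26).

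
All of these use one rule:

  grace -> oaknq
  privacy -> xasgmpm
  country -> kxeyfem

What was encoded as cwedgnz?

In grace: g→o is +8, r→a is +9, a→k is +10, c→n is +11 — the shift increases by 1 each position. The shift increases by 1 at each position, starting from +8: 8, 9, 10, ….
Reversing it on cwedgnz: c−8=u, w−9=n, e−10=u, d−11=s, g−12=u, n−13=a, z−14=l.

unusual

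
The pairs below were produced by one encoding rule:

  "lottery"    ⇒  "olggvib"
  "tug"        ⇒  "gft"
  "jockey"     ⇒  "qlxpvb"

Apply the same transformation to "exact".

vczxg

This is the alphabet-reversal cipher (Atbash): a becomes z, b becomes y, etc.
On exact: e↔v, x↔c, a↔z, c↔x, t↔g.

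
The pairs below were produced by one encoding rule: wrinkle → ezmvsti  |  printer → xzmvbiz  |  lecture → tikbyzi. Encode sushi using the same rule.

The shift depends on letter class: consonant w→e is +8, but vowel i→m is +4. Two shifts are in play — +4 for a/e/i/o/u, +8 for every other letter.
For sushi: s(cons)+8=a, u(vowel)+4=y, s(cons)+8=a, h(cons)+8=p, i(vowel)+4=m.

ayapm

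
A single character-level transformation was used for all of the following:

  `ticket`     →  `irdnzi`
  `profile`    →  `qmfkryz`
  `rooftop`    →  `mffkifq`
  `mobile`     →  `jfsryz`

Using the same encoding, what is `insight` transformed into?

ruxrvgi

t(19)→i(8) and i(8)→r(17) fit y≡11x+7 (mod 26); the inverse of 11 mod 26 is 19. Treating letters as 0–25, the rule is x ↦ 11x + 7 (mod 26).
On insight: i(8)→11·8+7≡17=r; n(13)→11·13+7≡20=u; s(18)→11·18+7≡23=x; i(8)→11·8+7≡17=r; g(6)→11·6+7≡21=v; h(7)→11·7+7≡6=g; t(19)→11·19+7≡8=i (all mod 26).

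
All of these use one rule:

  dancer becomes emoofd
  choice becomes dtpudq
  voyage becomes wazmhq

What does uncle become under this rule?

vzdxf

It's a Vigenère-style cipher with numeric key [1,12]: position i shifts by key[i mod 2].
On uncle: u+1=v, n+12=z, c+1=d, l+12=x, e+1=f.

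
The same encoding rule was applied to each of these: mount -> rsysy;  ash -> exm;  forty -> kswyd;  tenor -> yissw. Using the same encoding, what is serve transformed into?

The shift depends on letter class: consonant m→r is +5, but vowel o→s is +4. The rule splits by letter class: vowels +4, consonants +5.
For serve: s(cons)+5=x, e(vowel)+4=i, r(cons)+5=w, v(cons)+5=a, e(vowel)+4=i.

xiwai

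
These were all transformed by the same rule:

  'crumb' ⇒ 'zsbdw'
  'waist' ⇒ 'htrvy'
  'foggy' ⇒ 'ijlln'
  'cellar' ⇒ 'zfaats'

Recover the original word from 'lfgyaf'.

c(2)→z(25) and r(17)→s(18) fit y≡3x+19 (mod 26); the inverse of 3 mod 26 is 9. Treating letters as 0–25, the rule is x ↦ 3x + 19 (mod 26).
Undoing it on lfgyaf: l(11)→9·(11−19)≡6=g; f(5)→9·(5−19)≡4=e; g(6)→9·(6−19)≡13=n; y(24)→9·(24−19)≡19=t; a(0)→9·(0−19)≡11=l; f(5)→9·(5−19)≡4=e (all mod 26).

gentle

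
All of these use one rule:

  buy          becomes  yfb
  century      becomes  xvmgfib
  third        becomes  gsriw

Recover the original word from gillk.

troop

Each pair mirrors across the alphabet (b↔y, u↔f, y↔b): positions sum to 25. Each letter is replaced by its mirror in the alphabet: a↔z, b↔y, c↔x, and so on (the Atbash cipher).
Decoding gillk: g↔t, i↔r, l↔o, l↔o, k↔p.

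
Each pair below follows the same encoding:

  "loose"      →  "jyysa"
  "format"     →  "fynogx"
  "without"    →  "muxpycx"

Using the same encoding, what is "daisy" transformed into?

l(11)→j(9) and o(14)→y(24) fit y≡5x+6 (mod 26); the inverse of 5 mod 26 is 21. This is an affine cipher: with a=0,…,z=25, each position x becomes (5x+6) mod 26.
Applying it to daisy: d(3)→5·3+6≡21=v; a(0)→5·0+6≡6=g; i(8)→5·8+6≡20=u; s(18)→5·18+6≡18=s; y(24)→5·24+6≡22=w (all mod 26).

vgusw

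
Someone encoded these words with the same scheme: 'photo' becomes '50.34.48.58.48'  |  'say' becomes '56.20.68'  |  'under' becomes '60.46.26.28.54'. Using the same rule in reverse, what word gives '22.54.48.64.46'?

p(#16)→50 and h(#8)→34: differences scale by 2, so n = 2·pos + 18. Each letter becomes 2×(its alphabet position, a=1..z=26) + 18.
Reversing it on 22.54.48.64.46: 22→(22−18)÷2=2=b, 54→(54−18)÷2=18=r, 48→(48−18)÷2=15=o, 64→(64−18)÷2=23=w, 46→(46−18)÷2=14=n.

brown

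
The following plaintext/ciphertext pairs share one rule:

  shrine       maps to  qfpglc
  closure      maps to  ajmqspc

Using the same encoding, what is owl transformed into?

Compare letters: s→q is +24, h→f is +24, r→p is +24 — a constant shift. Every letter moves 24 places later in the alphabet, wrapping around z→a.
For owl: o+24=m, w+24=u, l+24=j.

muj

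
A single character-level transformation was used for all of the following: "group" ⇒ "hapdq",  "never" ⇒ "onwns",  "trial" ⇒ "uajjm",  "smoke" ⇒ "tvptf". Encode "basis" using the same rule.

cjtrt

It's a Vigenère-style cipher with numeric key [1,9]: position i shifts by key[i mod 2].
For basis: b+1=c, a+9=j, s+1=t, i+9=r, s+1=t.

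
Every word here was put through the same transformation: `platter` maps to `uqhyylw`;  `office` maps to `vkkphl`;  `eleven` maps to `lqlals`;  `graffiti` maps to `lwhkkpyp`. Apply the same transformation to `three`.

ymwll

The rule splits by letter class: vowels +7, consonants +5.
On three: t(cons)+5=y, h(cons)+5=m, r(cons)+5=w, e(vowel)+7=l, e(vowel)+7=l.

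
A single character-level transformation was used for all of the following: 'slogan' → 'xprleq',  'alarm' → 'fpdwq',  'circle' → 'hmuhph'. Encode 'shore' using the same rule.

xlrwi

Shifts by position in slogan: pos 0: s→x (+5), pos 1: l→p (+4), pos 2: o→r (+3), pos 3: g→l (+5), pos 4: a→e (+4), pos 5: n→q (+3) — repeating every 3. It's a Vigenère-style cipher with numeric key [5,4,3]: position i shifts by key[i mod 3].
For shore: s+5=x, h+4=l, o+3=r, r+5=w, e+4=i.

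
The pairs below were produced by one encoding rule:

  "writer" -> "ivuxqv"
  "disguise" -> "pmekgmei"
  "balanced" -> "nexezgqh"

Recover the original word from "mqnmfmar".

Shifts by position in writer: pos 0: w→i (+12), pos 1: r→v (+4), pos 2: i→u (+12), pos 3: t→x (+4) — repeating every 2. It's a Vigenère-style cipher with numeric key [12,4]: position i shifts by key[i mod 2].
Reversing it on mqnmfmar: m−12=a, q−4=m, n−12=b, m−4=i, f−12=t, m−4=i, a−12=o, r−4=n.

ambition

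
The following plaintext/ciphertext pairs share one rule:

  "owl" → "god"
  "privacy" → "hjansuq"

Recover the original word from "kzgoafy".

showing

Compare letters: o→g is +18, w→o is +18, l→d is +18 — a constant shift. Each letter is shifted forward by 18 in the alphabet (a Caesar shift of +18).
Undoing it on kzgoafy: k−18=s, z−18=h, g−18=o, o−18=w, a−18=i, f−18=n, y−18=g.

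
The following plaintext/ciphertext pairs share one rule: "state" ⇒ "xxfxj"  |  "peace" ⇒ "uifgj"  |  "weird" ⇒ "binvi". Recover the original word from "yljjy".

Shifts by position in state: pos 0: s→x (+5), pos 1: t→x (+4), pos 2: a→f (+5), pos 3: t→x (+4) — repeating every 2. It's a Vigenère-style cipher with numeric key [5,4]: position i shifts by key[i mod 2].
Undoing it on yljjy: y−5=t, l−4=h, j−5=e, j−4=f, y−5=t.

theft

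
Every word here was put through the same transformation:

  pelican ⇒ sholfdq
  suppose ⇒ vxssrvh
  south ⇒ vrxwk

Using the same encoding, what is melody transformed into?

Compare letters: p→s is +3, e→h is +3, l→o is +3 — a constant shift. Every letter moves 3 places later in the alphabet, wrapping around z→a.
For melody: m+3=p, e+3=h, l+3=o, o+3=r, d+3=g, y+3=b.

phorgb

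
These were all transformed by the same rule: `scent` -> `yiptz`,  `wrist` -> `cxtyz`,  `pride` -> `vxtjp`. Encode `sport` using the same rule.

The shift depends on letter class: consonant s→y is +6, but vowel e→p is +11. The rule splits by letter class: vowels +11, consonants +6.
Applying it to sport: s(cons)+6=y, p(cons)+6=v, o(vowel)+11=z, r(cons)+6=x, t(cons)+6=z.

yvzxz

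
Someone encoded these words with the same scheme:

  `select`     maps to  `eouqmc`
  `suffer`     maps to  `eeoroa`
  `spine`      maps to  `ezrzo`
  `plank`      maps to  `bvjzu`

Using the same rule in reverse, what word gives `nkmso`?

Shifts by position in select: pos 0: s→e (+12), pos 1: e→o (+10), pos 2: l→u (+9), pos 3: e→q (+12), pos 4: c→m (+10), pos 5: t→c (+9) — repeating every 3. A repeating key of period 3 is used — shifts +12, +10, +9 over and over.
Reversing it on nkmso: n−12=b, k−10=a, m−9=d, s−12=g, o−10=e.

badge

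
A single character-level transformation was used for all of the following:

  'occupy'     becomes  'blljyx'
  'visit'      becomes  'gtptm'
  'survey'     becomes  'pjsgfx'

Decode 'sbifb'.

rodeo

o(14)→b(1) and c(2)→l(11) fit y≡23x+17 (mod 26); the inverse of 23 mod 26 is 17. Treating letters as 0–25, the rule is x ↦ 23x + 17 (mod 26).
Decoding sbifb: s(18)→17·(18−17)≡17=r; b(1)→17·(1−17)≡14=o; i(8)→17·(8−17)≡3=d; f(5)→17·(5−17)≡4=e; b(1)→17·(1−17)≡14=o (all mod 26).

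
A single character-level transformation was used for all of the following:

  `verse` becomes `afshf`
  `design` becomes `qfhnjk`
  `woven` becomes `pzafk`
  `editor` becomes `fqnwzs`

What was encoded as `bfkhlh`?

census

v(21)→a(0) and e(4)→f(5) fit y≡15x+23 (mod 26); the inverse of 15 mod 26 is 7. Treating letters as 0–25, the rule is x ↦ 15x + 23 (mod 26).
Decoding bfkhlh: b(1)→7·(1−23)≡2=c; f(5)→7·(5−23)≡4=e; k(10)→7·(10−23)≡13=n; h(7)→7·(7−23)≡18=s; l(11)→7·(11−23)≡20=u; h(7)→7·(7−23)≡18=s (all mod 26).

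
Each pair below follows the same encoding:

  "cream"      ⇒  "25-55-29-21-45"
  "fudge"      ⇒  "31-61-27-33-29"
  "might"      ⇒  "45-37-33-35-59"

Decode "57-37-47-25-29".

since

c(#3)→25 and r(#18)→55: differences scale by 2, so n = 2·pos + 19. The formula is n = 2×(alphabet index, a=1) + 19.
Undoing it on 57-37-47-25-29: 57→(57−19)÷2=19=s, 37→(37−19)÷2=9=i, 47→(47−19)÷2=14=n, 25→(25−19)÷2=3=c, 29→(29−19)÷2=5=e.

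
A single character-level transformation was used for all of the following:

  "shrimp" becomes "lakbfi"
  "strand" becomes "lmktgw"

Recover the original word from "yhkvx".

force

Compare letters: s→l is +19, h→a is +19, r→k is +19 — a constant shift. Every letter moves 19 places later in the alphabet, wrapping around z→a.
Reversing it on yhkvx: y−19=f, h−19=o, k−19=r, v−19=c, x−19=e.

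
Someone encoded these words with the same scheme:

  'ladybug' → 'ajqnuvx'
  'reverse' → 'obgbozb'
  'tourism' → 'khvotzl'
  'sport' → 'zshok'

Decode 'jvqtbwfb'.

Treating letters as 0–25, the rule is x ↦ 11x + 9 (mod 26).
Decoding jvqtbwfb: j(9)→19·(9−9)≡0=a; v(21)→19·(21−9)≡20=u; q(16)→19·(16−9)≡3=d; t(19)→19·(19−9)≡8=i; b(1)→19·(1−9)≡4=e; w(22)→19·(22−9)≡13=n; f(5)→19·(5−9)≡2=c; b(1)→19·(1−9)≡4=e (all mod 26).

audience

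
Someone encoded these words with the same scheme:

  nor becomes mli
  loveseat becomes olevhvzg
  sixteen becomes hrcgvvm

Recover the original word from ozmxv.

lance

Each pair mirrors across the alphabet (n↔m, o↔l, r↔i): positions sum to 25. This is the alphabet-reversal cipher (Atbash): a becomes z, b becomes y, etc.
Decoding ozmxv: o↔l, z↔a, m↔n, x↔c, v↔e.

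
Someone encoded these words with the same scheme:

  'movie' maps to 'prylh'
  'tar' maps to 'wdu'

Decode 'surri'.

Compare letters: m→p is +3, o→r is +3, v→y is +3 — a constant shift. Every letter moves 3 places later in the alphabet, wrapping around z→a.
Decoding surri: s−3=p, u−3=r, r−3=o, r−3=o, i−3=f.

proof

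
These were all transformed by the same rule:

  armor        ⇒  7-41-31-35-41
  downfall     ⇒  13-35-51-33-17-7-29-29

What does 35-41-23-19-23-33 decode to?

origin

Each letter becomes 2×(its alphabet position, a=1..z=26) + 5.
Decoding 35-41-23-19-23-33: 35→(35−5)÷2=15=o, 41→(41−5)÷2=18=r, 23→(23−5)÷2=9=i, 19→(19−5)÷2=7=g, 23→(23−5)÷2=9=i, 33→(33−5)÷2=14=n.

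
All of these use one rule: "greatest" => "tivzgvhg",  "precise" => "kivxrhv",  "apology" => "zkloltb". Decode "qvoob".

Each pair mirrors across the alphabet (g↔t, r↔i, e↔v): positions sum to 25. Each letter is replaced by its mirror in the alphabet: a↔z, b↔y, c↔x, and so on (the Atbash cipher).
Reversing it on qvoob: q↔j, v↔e, o↔l, o↔l, b↔y.

jelly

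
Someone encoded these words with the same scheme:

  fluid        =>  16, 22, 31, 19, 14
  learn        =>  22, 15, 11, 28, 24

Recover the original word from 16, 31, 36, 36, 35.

f is letter #6 and maps to 16: an offset of 10. The number is (letter's place in the alphabet, a=1) + 10.
Decoding 16, 31, 36, 36, 35: 16→(16−10)÷1=6=f, 31→(31−10)÷1=21=u, 36→(36−10)÷1=26=z, 36→(36−10)÷1=26=z, 35→(35−10)÷1=25=y.

fuzzy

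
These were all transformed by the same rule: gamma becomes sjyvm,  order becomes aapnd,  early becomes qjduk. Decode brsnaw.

pigeon

The shifts repeat in a cycle of length 2: positions 0,1,… shift by +12, +9, then the pattern repeats.
Undoing it on brsnaw: b−12=p, r−9=i, s−12=g, n−9=e, a−12=o, w−9=n.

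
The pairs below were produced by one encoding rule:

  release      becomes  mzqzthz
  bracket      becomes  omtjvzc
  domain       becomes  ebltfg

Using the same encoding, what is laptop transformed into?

r(17)→m(12) and e(4)→z(25) fit y≡21x+19 (mod 26); the inverse of 21 mod 26 is 5. This is an affine cipher: with a=0,…,z=25, each position x becomes (21x+19) mod 26.
For laptop: l(11)→21·11+19≡16=q; a(0)→21·0+19≡19=t; p(15)→21·15+19≡22=w; t(19)→21·19+19≡2=c; o(14)→21·14+19≡1=b; p(15)→21·15+19≡22=w (all mod 26).

qtwcbw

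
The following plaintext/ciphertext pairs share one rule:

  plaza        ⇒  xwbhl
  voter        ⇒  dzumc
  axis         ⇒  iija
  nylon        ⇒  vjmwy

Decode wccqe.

orbit

It's a Vigenère-style cipher with numeric key [8,11,1]: position i shifts by key[i mod 3].
Undoing it on wccqe: w−8=o, c−11=r, c−1=b, q−8=i, e−11=t.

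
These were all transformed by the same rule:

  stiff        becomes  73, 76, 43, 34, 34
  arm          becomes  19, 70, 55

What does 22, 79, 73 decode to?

s(#19)→73 and t(#20)→76: differences scale by 3, so n = 3·pos + 16. With a=1..z=26, the number is 3·pos + 16.
Undoing it on 22, 79, 73: 22→(22−16)÷3=2=b, 79→(79−16)÷3=21=u, 73→(73−16)÷3=19=s.

bus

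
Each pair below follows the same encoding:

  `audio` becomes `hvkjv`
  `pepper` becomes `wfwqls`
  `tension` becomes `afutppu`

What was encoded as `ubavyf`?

nature

A repeating key of period 2 is used — shifts +7, +1 over and over.
Decoding ubavyf: u−7=n, b−1=a, a−7=t, v−1=u, y−7=r, f−1=e.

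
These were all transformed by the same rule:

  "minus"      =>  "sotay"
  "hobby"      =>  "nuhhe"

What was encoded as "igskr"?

camel

Compare letters: m→s is +6, i→o is +6, n→t is +6 — a constant shift. It's a constant shift of +6 (ROT6).
Decoding igskr: i−6=c, g−6=a, s−6=m, k−6=e, r−6=l.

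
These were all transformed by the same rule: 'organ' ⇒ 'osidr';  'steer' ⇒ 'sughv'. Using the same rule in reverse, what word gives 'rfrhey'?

repeat

In organ: o→o is +0, r→s is +1, g→i is +2, a→d is +3 — the shift increases by 1 each position. The shift increases by 1 at each position, starting from +0: 0, 1, 2, ….
Undoing it on rfrhey: r−0=r, f−1=e, r−2=p, h−3=e, e−4=a, y−5=t.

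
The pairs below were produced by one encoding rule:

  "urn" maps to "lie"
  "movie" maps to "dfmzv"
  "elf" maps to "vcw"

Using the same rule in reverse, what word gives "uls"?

dub

Compare letters: u→l is +17, r→i is +17, n→e is +17 — a constant shift. This is a Caesar cipher with shift 17.
Undoing it on uls: u−17=d, l−17=u, s−17=b.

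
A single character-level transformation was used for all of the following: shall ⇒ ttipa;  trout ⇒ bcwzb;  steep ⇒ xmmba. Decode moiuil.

The output letters match the input read backwards, each shifted +8: shall reversed is llahs. Two steps: reverse the string, then apply a Caesar shift of +8.
Undoing it on moiuil: shift back: m−8=e, o−8=g, i−8=a, u−8=m, i−8=a, l−8=d → egamad; then reverse → damage.

damage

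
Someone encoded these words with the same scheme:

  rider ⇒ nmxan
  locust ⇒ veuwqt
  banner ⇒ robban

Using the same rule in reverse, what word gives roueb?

r(17)→n(13) and i(8)→m(12) fit y≡3x+14 (mod 26); the inverse of 3 mod 26 is 9. Treating letters as 0–25, the rule is x ↦ 3x + 14 (mod 26).
Reversing it on roueb: r(17)→9·(17−14)≡1=b; o(14)→9·(14−14)≡0=a; u(20)→9·(20−14)≡2=c; e(4)→9·(4−14)≡14=o; b(1)→9·(1−14)≡13=n (all mod 26).

bacon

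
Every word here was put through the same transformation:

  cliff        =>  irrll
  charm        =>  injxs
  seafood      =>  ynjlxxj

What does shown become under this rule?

Two shifts are in play — +9 for a/e/i/o/u, +6 for every other letter.
On shown: s(cons)+6=y, h(cons)+6=n, o(vowel)+9=x, w(cons)+6=c, n(cons)+6=t.

ynxct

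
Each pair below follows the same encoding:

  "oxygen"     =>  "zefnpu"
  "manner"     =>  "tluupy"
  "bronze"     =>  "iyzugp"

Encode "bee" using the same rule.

Two shifts are in play — +11 for a/e/i/o/u, +7 for every other letter.
Applying it to bee: b(cons)+7=i, e(vowel)+11=p, e(vowel)+11=p.

ipp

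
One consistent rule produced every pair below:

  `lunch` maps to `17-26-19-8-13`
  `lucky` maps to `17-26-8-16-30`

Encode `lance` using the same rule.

17-6-19-8-10

l is letter #12 and maps to 17: an offset of 5. Letters become their 1-based position plus 5 (so a→6, b→7, …).
Applying it to lance: l=12→17, a=1→6, n=14→19, c=3→8, e=5→10.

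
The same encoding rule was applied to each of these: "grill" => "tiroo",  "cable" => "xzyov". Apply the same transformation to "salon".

Each pair mirrors across the alphabet (g↔t, r↔i, i↔r): positions sum to 25. This is the alphabet-reversal cipher (Atbash): a becomes z, b becomes y, etc.
On salon: s↔h, a↔z, l↔o, o↔l, n↔m.

hzolm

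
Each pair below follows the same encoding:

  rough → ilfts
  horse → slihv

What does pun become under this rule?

Each pair mirrors across the alphabet (r↔i, o↔l, u↔f): positions sum to 25. Each letter is replaced by its mirror in the alphabet: a↔z, b↔y, c↔x, and so on (the Atbash cipher).
For pun: p↔k, u↔f, n↔m.

kfm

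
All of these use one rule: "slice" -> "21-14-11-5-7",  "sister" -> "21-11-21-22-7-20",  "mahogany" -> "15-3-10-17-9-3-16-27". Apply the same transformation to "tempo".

Letters become their 1-based position plus 2 (so a→3, b→4, …).
For tempo: t=20→22, e=5→7, m=13→15, p=16→18, o=15→17.

22-7-15-18-17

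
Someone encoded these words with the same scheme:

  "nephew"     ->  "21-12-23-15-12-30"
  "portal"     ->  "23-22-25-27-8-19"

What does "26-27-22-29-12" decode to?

stove

Letters become their 1-based position plus 7 (so a→8, b→9, …).
Undoing it on 26-27-22-29-12: 26→(26−7)÷1=19=s, 27→(27−7)÷1=20=t, 22→(22−7)÷1=15=o, 29→(29−7)÷1=22=v, 12→(12−7)÷1=5=e.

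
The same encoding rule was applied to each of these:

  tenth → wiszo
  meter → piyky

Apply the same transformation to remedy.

In tenth: t→w is +3, e→i is +4, n→s is +5, t→z is +6 — the shift increases by 1 each position. Letter i (0-indexed) is shifted by i+3, so successive shifts are 3, 4, 5, ….
Applying it to remedy: r+3=u, e+4=i, m+5=r, e+6=k, d+7=k, y+8=g.

uirkkg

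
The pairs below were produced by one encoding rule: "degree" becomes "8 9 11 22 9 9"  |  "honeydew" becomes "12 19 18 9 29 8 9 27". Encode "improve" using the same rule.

13 17 20 22 19 26 9

d is letter #4 and maps to 8: an offset of 4. The number is (letter's place in the alphabet, a=1) + 4.
For improve: i=9→13, m=13→17, p=16→20, r=18→22, o=15→19, v=22→26, e=5→9.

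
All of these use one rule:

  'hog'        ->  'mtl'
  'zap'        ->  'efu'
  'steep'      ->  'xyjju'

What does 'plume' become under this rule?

uqzrj

Every letter moves 5 places later in the alphabet, wrapping around z→a.
On plume: p+5=u, l+5=q, u+5=z, m+5=r, e+5=j.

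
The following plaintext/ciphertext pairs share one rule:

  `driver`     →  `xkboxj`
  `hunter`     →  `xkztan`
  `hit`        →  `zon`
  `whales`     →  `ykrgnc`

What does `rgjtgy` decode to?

sandal

The output letters match the input read backwards, each shifted +6: driver reversed is revird. Read the word backwards and shift each letter +6.
Decoding rgjtgy: shift back: r−6=l, g−6=a, j−6=d, t−6=n, g−6=a, y−6=s → ladnas; then reverse → sandal.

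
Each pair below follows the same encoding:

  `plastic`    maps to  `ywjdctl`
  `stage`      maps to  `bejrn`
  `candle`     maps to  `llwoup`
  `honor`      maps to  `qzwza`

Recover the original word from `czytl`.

It's a Vigenère-style cipher with numeric key [9,11]: position i shifts by key[i mod 2].
Reversing it on czytl: c−9=t, z−11=o, y−9=p, t−11=i, l−9=c.

topic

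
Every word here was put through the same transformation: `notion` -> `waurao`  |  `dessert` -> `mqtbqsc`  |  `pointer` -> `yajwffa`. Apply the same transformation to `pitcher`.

Shifts by position in notion: pos 0: n→w (+9), pos 1: o→a (+12), pos 2: t→u (+1), pos 3: i→r (+9), pos 4: o→a (+12), pos 5: n→o (+1) — repeating every 3. It's a Vigenère-style cipher with numeric key [9,12,1]: position i shifts by key[i mod 3].
Applying it to pitcher: p+9=y, i+12=u, t+1=u, c+9=l, h+12=t, e+1=f, r+9=a.

yuultfa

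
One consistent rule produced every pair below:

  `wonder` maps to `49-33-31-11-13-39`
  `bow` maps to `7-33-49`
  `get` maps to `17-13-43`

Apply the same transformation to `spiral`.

Each letter becomes 2×(its alphabet position, a=1..z=26) + 3.
Applying it to spiral: s=19→41, p=16→35, i=9→21, r=18→39, a=1→5, l=12→27.

41-35-21-39-5-27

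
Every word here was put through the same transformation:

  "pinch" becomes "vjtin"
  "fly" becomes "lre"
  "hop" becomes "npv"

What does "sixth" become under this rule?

The shift depends on letter class: consonant p→v is +6, but vowel i→j is +1. Vowels shift forward by 1 and consonants shift forward by 6.
Applying it to sixth: s(cons)+6=y, i(vowel)+1=j, x(cons)+6=d, t(cons)+6=z, h(cons)+6=n.

yjdzn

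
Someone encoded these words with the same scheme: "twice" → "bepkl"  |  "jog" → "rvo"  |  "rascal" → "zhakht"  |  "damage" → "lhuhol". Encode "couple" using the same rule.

kvbxtl

The shift depends on letter class: consonant t→b is +8, but vowel i→p is +7. Two shifts are in play — +7 for a/e/i/o/u, +8 for every other letter.
For couple: c(cons)+8=k, o(vowel)+7=v, u(vowel)+7=b, p(cons)+8=x, l(cons)+8=t, e(vowel)+7=l.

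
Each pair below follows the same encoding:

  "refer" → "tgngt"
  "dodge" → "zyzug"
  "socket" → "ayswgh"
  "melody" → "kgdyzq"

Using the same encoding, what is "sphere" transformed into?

r(17)→t(19) and e(4)→g(6) fit y≡7x+4 (mod 26); the inverse of 7 mod 26 is 15. This is an affine cipher: with a=0,…,z=25, each position x becomes (7x+4) mod 26.
For sphere: s(18)→7·18+4≡0=a; p(15)→7·15+4≡5=f; h(7)→7·7+4≡1=b; e(4)→7·4+4≡6=g; r(17)→7·17+4≡19=t; e(4)→7·4+4≡6=g (all mod 26).

afbgtg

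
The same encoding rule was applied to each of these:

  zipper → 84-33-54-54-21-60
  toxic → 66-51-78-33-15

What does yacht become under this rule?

z(#26)→84 and i(#9)→33: differences scale by 3, so n = 3·pos + 6. With a=1..z=26, the number is 3·pos + 6.
On yacht: y=25→81, a=1→9, c=3→15, h=8→30, t=20→66.

81-9-15-30-66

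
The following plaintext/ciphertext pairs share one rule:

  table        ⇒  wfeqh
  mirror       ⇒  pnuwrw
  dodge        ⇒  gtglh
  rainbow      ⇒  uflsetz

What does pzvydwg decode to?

Shifts by position in table: pos 0: t→w (+3), pos 1: a→f (+5), pos 2: b→e (+3), pos 3: l→q (+5) — repeating every 2. It's a Vigenère-style cipher with numeric key [3,5]: position i shifts by key[i mod 2].
Undoing it on pzvydwg: p−3=m, z−5=u, v−3=s, y−5=t, d−3=a, w−5=r, g−3=d.

mustard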